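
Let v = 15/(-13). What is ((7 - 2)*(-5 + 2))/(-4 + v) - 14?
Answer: -743/67 ≈ -11.090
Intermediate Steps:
v = -15/13 (v = 15*(-1/13) = -15/13 ≈ -1.1538)
((7 - 2)*(-5 + 2))/(-4 + v) - 14 = ((7 - 2)*(-5 + 2))/(-4 - 15/13) - 14 = (5*(-3))/(-67/13) - 14 = -15*(-13/67) - 14 = 195/67 - 14 = -743/67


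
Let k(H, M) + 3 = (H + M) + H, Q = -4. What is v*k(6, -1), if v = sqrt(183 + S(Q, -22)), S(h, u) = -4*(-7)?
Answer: 8*sqrt(211) ≈ 116.21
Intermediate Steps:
S(h, u) = 28
k(H, M) = -3 + M + 2*H (k(H, M) = -3 + ((H + M) + H) = -3 + (M + 2*H) = -3 + M + 2*H)
v = sqrt(211) (v = sqrt(183 + 28) = sqrt(211) ≈ 14.526)
v*k(6, -1) = sqrt(211)*(-3 - 1 + 2*6) = sqrt(211)*(-3 - 1 + 12) = sqrt(211)*8 = 8*sqrt(211)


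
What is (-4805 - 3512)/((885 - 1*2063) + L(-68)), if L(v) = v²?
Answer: -8317/3446 ≈ -2.4135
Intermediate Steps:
(-4805 - 3512)/((885 - 1*2063) + L(-68)) = (-4805 - 3512)/((885 - 1*2063) + (-68)²) = -8317/((885 - 2063) + 4624) = -8317/(-1178 + 4624) = -8317/3446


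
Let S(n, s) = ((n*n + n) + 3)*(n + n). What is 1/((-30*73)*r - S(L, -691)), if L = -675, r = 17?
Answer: 1/614149320 ≈ 1.6283e-9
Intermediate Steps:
S(n, s) = 2*n*(3 + n + n²) (S(n, s) = ((n² + n) + 3)*(2*n) = ((n + n²) + 3)*(2*n) = (3 + n + n²)*(2*n) = 2*n*(3 + n + n²))
1/((-30*73)*r - S(L, -691)) = 1/(-30*73*17 - 2*(-675)*(3 - 675 + (-675)²)) = 1/(-2190*17 - 2*(-675)*(3 - 675 + 455625)) = 1/(-37230 - 2*(-675)*454953) = 1/(-37230 - 1*(-614186550)) = 1/(-37230 + 614186550) = 1/614149320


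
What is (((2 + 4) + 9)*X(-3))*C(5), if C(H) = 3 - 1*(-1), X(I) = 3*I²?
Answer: 1620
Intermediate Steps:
C(H) = 4 (C(H) = 3 + 1 = 4)
(((2 + 4) + 9)*X(-3))*C(5) = (((2 + 4) + 9)*(3*(-3)²))*4 = ((6 + 9)*(3*9))*4 = (15*27)*4 = 405*4 = 1620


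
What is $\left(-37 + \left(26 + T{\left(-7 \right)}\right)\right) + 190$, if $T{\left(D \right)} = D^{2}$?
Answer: $228$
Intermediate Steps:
$\left(-37 + \left(26 + T{\left(-7 \right)}\right)\right) + 190 = \left(-37 + \left(26 + \left(-7\right)^{2}\right)\right) + 190 = \left(-37 + \left(26 + 49\right)\right) + 190 = \left(-37 + 75\right) + 190 = 38 + 190 = 228$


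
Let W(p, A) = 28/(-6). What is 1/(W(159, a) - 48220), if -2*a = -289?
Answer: -3/144674 ≈ -2.0736e-5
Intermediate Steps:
a = 289/2 (a = -1/2*(-289) = 289/2 ≈ 144.50)
W(p, A) = -14/3 (W(p, A) = 28*(-1/6) = -14/3)
1/(W(159, a) - 48220) = 1/(-14/3 - 48220) = 1/(-144674/3) = -3/144674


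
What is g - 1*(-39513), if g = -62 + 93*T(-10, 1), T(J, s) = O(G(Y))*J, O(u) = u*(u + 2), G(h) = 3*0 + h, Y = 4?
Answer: 17131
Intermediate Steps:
G(h) = h (G(h) = 0 + h = h)
O(u) = u*(2 + u)
T(J, s) = 24*J (T(J, s) = (4*(2 + 4))*J = (4*6)*J = 24*J)
g = -22382 (g = -62 + 93*(24*(-10)) = -62 + 93*(-240) = -62 - 22320 = -22382)
g - 1*(-39513) = -22382 - 1*(-39513) = -22382 + 39513 = 17131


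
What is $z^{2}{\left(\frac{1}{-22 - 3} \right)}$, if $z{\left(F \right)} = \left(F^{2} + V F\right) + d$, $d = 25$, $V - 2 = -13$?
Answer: $\frac{252841801}{390625} \approx 647.28$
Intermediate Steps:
$V = -11$ ($V = 2 - 13 = -11$)
$z{\left(F \right)} = 25 + F^{2} - 11 F$ ($z{\left(F \right)} = \left(F^{2} - 11 F\right) + 25 = 25 + F^{2} - 11 F$)
$z^{2}{\left(\frac{1}{-22 - 3} \right)} = \left(25 + \left(\frac{1}{-22 - 3}\right)^{2} - \frac{11}{-22 - 3}\right)^{2} = \left(25 + \left(\frac{1}{-25}\right)^{2} - \frac{11}{-25}\right)^{2} = \left(25 + \left(- \frac{1}{25}\right)^{2} - - \frac{11}{25}\right)^{2} = \left(25 + \frac{1}{625} + \frac{11}{25}\right)^{2} = \left(\frac{15901}{625}\right)^{2} = \frac{252841801}{390625}$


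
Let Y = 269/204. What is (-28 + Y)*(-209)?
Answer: 1137587/204 ≈ 5576.4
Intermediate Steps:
Y = 269/204 (Y = 269*(1/204) = 269/204 ≈ 1.3186)
(-28 + Y)*(-209) = (-28 + 269/204)*(-209) = -5443/204*(-209) = 1137587/204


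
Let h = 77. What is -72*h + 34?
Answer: -5510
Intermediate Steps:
-72*h + 34 = -72*77 + 34 = -5544 + 34 = -5510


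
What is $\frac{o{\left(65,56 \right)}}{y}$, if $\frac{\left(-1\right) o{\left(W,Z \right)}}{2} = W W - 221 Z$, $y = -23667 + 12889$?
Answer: $- \frac{8151}{5389} \approx -1.5125$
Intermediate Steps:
$y = -10778$
$o{\left(W,Z \right)} = - 2 W^{2} + 442 Z$ ($o{\left(W,Z \right)} = - 2 \left(W W - 221 Z\right) = - 2 \left(W^{2} - 221 Z\right) = - 2 W^{2} + 442 Z$)
$\frac{o{\left(65,56 \right)}}{y} = \frac{- 2 \cdot 65^{2} + 442 \cdot 56}{-10778} = \left(\left(-2\right) 4225 + 24752\right) \left(- \frac{1}{10778}\right) = \left(-8450 + 24752\right) \left(- \frac{1}{10778}\right) = 16302 \left(- \frac{1}{10778}\right) = - \frac{8151}{5389}$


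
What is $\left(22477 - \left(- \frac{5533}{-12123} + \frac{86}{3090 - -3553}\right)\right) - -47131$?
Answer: $\frac{5605709460815}{80533089} \approx 69608.0$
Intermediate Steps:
$\left(22477 - \left(- \frac{5533}{-12123} + \frac{86}{3090 - -3553}\right)\right) - -47131 = \left(22477 - \left(\left(-5533\right) \left(- \frac{1}{12123}\right) + \frac{86}{3090 + 3553}\right)\right) + 47131 = \left(22477 - \left(\frac{5533}{12123} + \frac{86}{6643}\right)\right) + 47131 = \left(22477 - \frac{37798297}{80533089}\right) + 47131 = \frac{1810104443156}{80533089} + 47131 = \frac{5605709460815}{80533089}$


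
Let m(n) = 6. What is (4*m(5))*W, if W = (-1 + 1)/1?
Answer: 0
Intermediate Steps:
W = 0 (W = 1*0 = 0)
(4*m(5))*W = (4*6)*0 = 24*0 = 0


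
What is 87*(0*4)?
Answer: 0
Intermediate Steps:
87*(0*4) = 87*0 = 0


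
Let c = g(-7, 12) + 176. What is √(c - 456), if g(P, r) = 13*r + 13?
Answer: I*√111 ≈ 10.536*I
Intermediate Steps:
g(P, r) = 13 + 13*r
c = 345 (c = (13 + 13*12) + 176 = (13 + 156) + 176 = 169 + 176 = 345)
√(c - 456) = √(345 - 456) = √(-111) = I*√111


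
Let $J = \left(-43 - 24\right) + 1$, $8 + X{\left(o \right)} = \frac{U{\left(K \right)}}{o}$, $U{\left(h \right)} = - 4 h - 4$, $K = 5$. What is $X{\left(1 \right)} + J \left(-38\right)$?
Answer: $2476$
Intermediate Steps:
$U{\left(h \right)} = -4 - 4 h$
$X{\left(o \right)} = -8 - \frac{24}{o}$ ($X{\left(o \right)} = -8 + \frac{-4 - 20}{o} = -8 - \frac{24}{o}$)
$J = -66$ ($J = -67 + 1 = -66$)
$X{\left(1 \right)} + J \left(-38\right) = \left(-8 - \frac{24}{1}\right) - -2508 = \left(-8 - 24\right) + 2508 = -32 + 2508 = 2476$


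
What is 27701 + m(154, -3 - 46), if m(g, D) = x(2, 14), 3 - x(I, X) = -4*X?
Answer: 27760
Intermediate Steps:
x(I, X) = 3 + 4*X (x(I, X) = 3 - (-4)*X = 3 + 4*X)
m(g, D) = 59 (m(g, D) = 3 + 4*14 = 3 + 56 = 59)
27701 + m(154, -3 - 46) = 27701 + 59 = 27760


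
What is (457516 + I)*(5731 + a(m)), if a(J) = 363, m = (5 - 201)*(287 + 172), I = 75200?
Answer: 3246371304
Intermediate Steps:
m = -89964 (m = -196*459 = -89964)
(457516 + I)*(5731 + a(m)) = (457516 + 75200)*(5731 + 363) = 532716*6094 = 3246371304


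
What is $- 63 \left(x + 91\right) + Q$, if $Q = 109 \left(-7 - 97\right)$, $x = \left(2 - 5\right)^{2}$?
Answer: $-17636$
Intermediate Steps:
$x = 9$ ($x = \left(-3\right)^{2} = 9$)
$Q = -11336$ ($Q = 109 \left(-104\right) = -11336$)
$- 63 \left(x + 91\right) + Q = - 63 \left(9 + 91\right) - 11336 = \left(-63\right) 100 - 11336 = -6300 - 11336 = -17636$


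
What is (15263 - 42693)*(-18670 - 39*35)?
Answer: 549560050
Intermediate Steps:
(15263 - 42693)*(-18670 - 39*35) = -27430*(-18670 - 1365) = -27430*(-20035) = 549560050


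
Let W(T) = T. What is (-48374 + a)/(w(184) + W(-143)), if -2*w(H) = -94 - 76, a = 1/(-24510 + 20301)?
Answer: 203606167/244122 ≈ 834.03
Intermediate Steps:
a = -1/4209 (a = 1/(-4209) = -1/4209 ≈ -0.00023759)
w(H) = 85 (w(H) = -(-94 - 76)/2 = -½*(-170) = 85)
(-48374 + a)/(w(184) + W(-143)) = (-48374 - 1/4209)/(85 - 143) = -203606167/4209/(-58) = -203606167/4209*(-1/58) = 203606167/244122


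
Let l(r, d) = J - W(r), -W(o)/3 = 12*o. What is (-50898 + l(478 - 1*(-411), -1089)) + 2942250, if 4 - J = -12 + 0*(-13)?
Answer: 2923372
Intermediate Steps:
J = 16 (J = 4 - (-12 + 0*(-13)) = 4 - (-12 + 0) = 4 - 1*(-12) = 4 + 12 = 16)
W(o) = -36*o
l(r, d) = 16 + 36*r (l(r, d) = 16 - (-36)*r = 16 + 36*r)
(-50898 + l(478 - 1*(-411), -1089)) + 2942250 = (-50898 + (16 + 36*(478 - 1*(-411)))) + 2942250 = (-50898 + (16 + 36*(478 + 411))) + 2942250 = (-50898 + (16 + 36*889)) + 2942250 = (-50898 + (16 + 32004)) + 2942250 = (-50898 + 32020) + 2942250 = -18878 + 2942250 = 2923372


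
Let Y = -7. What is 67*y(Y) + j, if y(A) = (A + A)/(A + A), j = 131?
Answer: 198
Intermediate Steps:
y(A) = 1 (y(A) = (2*A)/((2*A)) = (2*A)*(1/(2*A)) = 1)
67*y(Y) + j = 67*1 + 131 = 67 + 131 = 198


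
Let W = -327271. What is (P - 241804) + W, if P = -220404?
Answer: -789479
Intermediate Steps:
(P - 241804) + W = (-220404 - 241804) - 327271 = -462208 - 327271 = -789479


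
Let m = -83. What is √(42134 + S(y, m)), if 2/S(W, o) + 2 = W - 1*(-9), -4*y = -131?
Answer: √1065190926/159 ≈ 205.27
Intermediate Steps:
y = 131/4 (y = -¼*(-131) = 131/4 ≈ 32.750)
S(W, o) = 2/(7 + W) (S(W, o) = 2/(-2 + (W - 1*(-9))) = 2/(-2 + (W + 9)) = 2/(-2 + (9 + W)) = 2/(7 + W))
√(42134 + S(y, m)) = √(42134 + 2/(7 + 131/4)) = √(42134 + 2/(159/4)) = √(42134 + 2*(4/159)) = √(42134 + 8/159) = √(6699314/159) = √1065190926/159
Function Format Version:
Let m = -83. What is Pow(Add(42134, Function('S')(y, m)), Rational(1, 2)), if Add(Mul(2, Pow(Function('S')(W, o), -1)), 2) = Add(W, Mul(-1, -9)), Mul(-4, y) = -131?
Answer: Mul(Rational(1, 159), Pow(1065190926, Rational(1, 2))) ≈ 205.27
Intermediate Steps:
y = Rational(131, 4) (y = Mul(Rational(-1, 4), -131) = Rational(131, 4) ≈ 32.750)
Function('S')(W, o) = Mul(2, Pow(Add(7, W), -1)) (Function('S')(W, o) = Mul(2, Pow(Add(-2, Add(W, Mul(-1, -9))), -1)) = Mul(2, Pow(Add(-2, Add(W, 9)), -1)) = Mul(2, Pow(Add(-2, Add(9, W)), -1)) = Mul(2, Pow(Add(7, W), -1)))
Pow(Add(42134, Function('S')(y, m)), Rational(1, 2)) = Pow(Add(42134, Mul(2, Pow(Add(7, Rational(131, 4)), -1))), Rational(1, 2)) = Pow(Add(42134, Mul(2, Pow(Rational(159, 4), -1))), Rational(1, 2)) = Pow(Add(42134, Mul(2, Rational(4, 159))), Rational(1, 2)) = Pow(Add(42134, Rational(8, 159)), Rational(1, 2)) = Pow(Rational(6699314, 159), Rational(1, 2)) = Mul(Rational(1, 159), Pow(1065190926, Rational(1, 2)))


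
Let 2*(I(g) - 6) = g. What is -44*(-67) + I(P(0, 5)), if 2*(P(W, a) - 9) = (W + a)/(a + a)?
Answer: 23669/8 ≈ 2958.6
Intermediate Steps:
P(W, a) = 9 + (W + a)/(4*a) (P(W, a) = 9 + ((W + a)/(a + a))/2 = 9 + ((W + a)/((2*a)))/2 = 9 + ((W + a)*(1/(2*a)))/2 = 9 + ((W + a)/(2*a))/2 = 9 + (W + a)/(4*a))
I(g) = 6 + g/2
-44*(-67) + I(P(0, 5)) = -44*(-67) + (6 + ((¼)*(0 + 37*5)/5)/2) = 2948 + (6 + ((¼)*(⅕)*(0 + 185))/2) = 2948 + (6 + ((¼)*(⅕)*185)/2) = 2948 + (6 + (½)*(37/4)) = 2948 + (6 + 37/8) = 2948 + 85/8 = 23669/8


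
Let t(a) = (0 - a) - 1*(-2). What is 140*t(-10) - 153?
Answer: 1527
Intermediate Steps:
t(a) = 2 - a (t(a) = -a + 2 = 2 - a)
140*t(-10) - 153 = 140*(2 - 1*(-10)) - 153 = 140*(2 + 10) - 153 = 140*12 - 153 = 1680 - 153 = 1527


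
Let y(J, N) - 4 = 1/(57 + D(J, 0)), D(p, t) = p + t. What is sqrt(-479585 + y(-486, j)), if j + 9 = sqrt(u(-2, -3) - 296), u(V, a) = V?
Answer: 5*I*sqrt(3530502690)/429 ≈ 692.52*I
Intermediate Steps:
j = -9 + I*sqrt(298) (j = -9 + sqrt(-2 - 296) = -9 + sqrt(-298) = -9 + I*sqrt(298) ≈ -9.0 + 17.263*I)
y(J, N) = 4 + 1/(57 + J) (y(J, N) = 4 + 1/(57 + (J + 0)) = 4 + 1/(57 + J))
sqrt(-479585 + y(-486, j)) = sqrt(-479585 + (229 + 4*(-486))/(57 - 486)) = sqrt(-479585 + (229 - 1944)/(-429)) = sqrt(-479585 - 1/429*(-1715)) = sqrt(-479585 + 1715/429) = sqrt(-205740250/429) = 5*I*sqrt(3530502690)/429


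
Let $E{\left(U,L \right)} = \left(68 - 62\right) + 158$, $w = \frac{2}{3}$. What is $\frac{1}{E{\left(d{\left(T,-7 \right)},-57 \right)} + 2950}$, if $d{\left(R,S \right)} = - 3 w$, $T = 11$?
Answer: $\frac{1}{3114} \approx 0.00032113$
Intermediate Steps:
$w = \frac{2}{3}$ ($w = 2 \cdot \frac{1}{3} = \frac{2}{3} \approx 0.66667$)
$d{\left(R,S \right)} = -2$ ($d{\left(R,S \right)} = \left(-3\right) \frac{2}{3} = -2$)
$E{\left(U,L \right)} = 164$ ($E{\left(U,L \right)} = \left(68 - 62\right) + 158 = 6 + 158 = 164$)
$\frac{1}{E{\left(d{\left(T,-7 \right)},-57 \right)} + 2950} = \frac{1}{164 + 2950} = \frac{1}{3114}$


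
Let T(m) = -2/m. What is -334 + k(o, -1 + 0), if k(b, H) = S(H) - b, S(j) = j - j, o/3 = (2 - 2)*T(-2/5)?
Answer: -334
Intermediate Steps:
o = 0 (o = 3*((2 - 2)*(-2/((-2/5)))) = 3*(0*(-2/((-2*⅕)))) = 3*(0*(-2/(-⅖))) = 3*(0*(-2*(-5/2))) = 3*(0*5) = 3*0 = 0)
S(j) = 0
k(b, H) = -b (k(b, H) = 0 - b = -b)
-334 + k(o, -1 + 0) = -334 - 1*0 = -334 + 0 = -334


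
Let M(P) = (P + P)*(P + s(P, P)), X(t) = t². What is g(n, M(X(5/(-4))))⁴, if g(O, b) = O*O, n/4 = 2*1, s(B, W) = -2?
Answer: 16777216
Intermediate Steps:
n = 8 (n = 4*(2*1) = 4*2 = 8)
M(P) = 2*P*(-2 + P) (M(P) = (P + P)*(P - 2) = (2*P)*(-2 + P) = 2*P*(-2 + P))
g(O, b) = O²
g(n, M(X(5/(-4))))⁴ = (8²)⁴ = 64⁴ = 16777216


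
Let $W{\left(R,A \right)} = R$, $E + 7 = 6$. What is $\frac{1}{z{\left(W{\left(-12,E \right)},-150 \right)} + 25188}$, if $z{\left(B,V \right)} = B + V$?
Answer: $\frac{1}{25026} \approx 3.9958 \cdot 10^{-5}$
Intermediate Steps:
$E = -1$ ($E = -7 + 6 = -1$)
$\frac{1}{z{\left(W{\left(-12,E \right)},-150 \right)} + 25188} = \frac{1}{\left(-12 - 150\right) + 25188} = \frac{1}{-162 + 25188} = \frac{1}{25026}$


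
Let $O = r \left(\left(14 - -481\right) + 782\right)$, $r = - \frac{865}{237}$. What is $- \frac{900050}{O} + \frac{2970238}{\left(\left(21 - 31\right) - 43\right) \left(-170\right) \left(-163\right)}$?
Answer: $\frac{30999524251951}{162225604115} \approx 191.09$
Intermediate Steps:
$r = - \frac{865}{237}$ ($r = \left(-865\right) \frac{1}{237} = - \frac{865}{237} \approx -3.6498$)
$O = - \frac{1104605}{237}$ ($O = - \frac{865 \left(\left(14 - -481\right) + 782\right)}{237} = - \frac{865 \left(\left(14 + 481\right) + 782\right)}{237} = - \frac{865 \left(495 + 782\right)}{237} = \left(- \frac{865}{237}\right) 1277 = - \frac{1104605}{237} \approx -4660.8$)
$- \frac{900050}{O} + \frac{2970238}{\left(\left(21 - 31\right) - 43\right) \left(-170\right) \left(-163\right)} = - \frac{900050}{- \frac{1104605}{237}} + \frac{2970238}{\left(\left(21 - 31\right) - 43\right) \left(-170\right) \left(-163\right)} = \left(-900050\right) \left(- \frac{237}{1104605}\right) + \frac{2970238}{\left(-10 - 43\right) \left(-170\right) \left(-163\right)} = \frac{42662370}{220921} + \frac{2970238}{\left(-53\right) \left(-170\right) \left(-163\right)} = \frac{42662370}{220921} + \frac{2970238}{9010 \left(-163\right)} = \frac{42662370}{220921} + \frac{2970238}{-1468630} = \frac{42662370}{220921} + 2970238 \left(- \frac{1}{1468630}\right) = \frac{42662370}{220921} - \frac{1485119}{734315} = \frac{30999524251951}{162225604115}$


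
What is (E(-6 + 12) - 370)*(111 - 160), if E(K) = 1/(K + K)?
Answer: 217511/12 ≈ 18126.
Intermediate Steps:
E(K) = 1/(2*K)
(E(-6 + 12) - 370)*(111 - 160) = (1/(2*(-6 + 12)) - 370)*(111 - 160) = ((½)/6 - 370)*(-49) = ((½)*(⅙) - 370)*(-49) = (1/12 - 370)*(-49) = -4439/12*(-49) = 217511/12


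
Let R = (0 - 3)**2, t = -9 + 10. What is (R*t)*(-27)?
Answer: -243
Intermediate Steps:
t = 1
R = 9 (R = (-3)**2 = 9)
(R*t)*(-27) = (9*1)*(-27) = 9*(-27) = -243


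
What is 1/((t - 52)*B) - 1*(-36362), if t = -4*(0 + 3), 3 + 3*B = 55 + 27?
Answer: 183846269/5056 ≈ 36362.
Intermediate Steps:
B = 79/3 (B = -1 + (55 + 27)/3 = -1 + (1/3)*82 = -1 + 82/3 = 79/3 ≈ 26.333)
t = -12 (t = -4*3 = -12)
1/((t - 52)*B) - 1*(-36362) = 1/((-12 - 52)*(79/3)) - 1*(-36362) = 1/(-64*79/3) + 36362 = 1/(-5056/3) + 36362 = -3/5056 + 36362 = 183846269/5056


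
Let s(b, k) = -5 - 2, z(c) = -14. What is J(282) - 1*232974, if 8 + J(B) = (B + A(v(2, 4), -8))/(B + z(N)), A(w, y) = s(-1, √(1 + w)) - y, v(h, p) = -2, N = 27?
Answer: -62438893/268 ≈ -2.3298e+5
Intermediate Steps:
s(b, k) = -7
A(w, y) = -7 - y
J(B) = -8 + (1 + B)/(-14 + B) (J(B) = -8 + (B + (-7 - 1*(-8)))/(B - 14) = -8 + (B + (-7 + 8))/(-14 + B) = -8 + (B + 1)/(-14 + B) = -8 + (1 + B)/(-14 + B))
J(282) - 1*232974 = (113 - 7*282)/(-14 + 282) - 1*232974 = (113 - 1974)/268 - 232974 = (1/268)*(-1861) - 232974 = -1861/268 - 232974 = -62438893/268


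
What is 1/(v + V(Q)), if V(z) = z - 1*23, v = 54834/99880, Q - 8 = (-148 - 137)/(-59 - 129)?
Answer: -586795/7590219 ≈ -0.077309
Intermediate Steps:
Q = 1789/188 (Q = 8 + (-148 - 137)/(-59 - 129) = 8 - 285/(-188) = 8 - 285*(-1/188) = 8 + 285/188 = 1789/188 ≈ 9.5160)
v = 27417/49940 (v = 54834*(1/99880) = 27417/49940 ≈ 0.54900)
V(z) = -23 + z (V(z) = z - 23 = -23 + z)
1/(v + V(Q)) = 1/(27417/49940 + (-23 + 1789/188)) = 1/(27417/49940 - 2535/188) = 1/(-7590219/586795) = -586795/7590219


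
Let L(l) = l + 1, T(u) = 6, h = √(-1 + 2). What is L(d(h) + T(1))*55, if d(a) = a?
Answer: 440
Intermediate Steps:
h = 1 (h = √1 = 1)
L(l) = 1 + l
L(d(h) + T(1))*55 = (1 + (1 + 6))*55 = (1 + 7)*55 = 8*55 = 440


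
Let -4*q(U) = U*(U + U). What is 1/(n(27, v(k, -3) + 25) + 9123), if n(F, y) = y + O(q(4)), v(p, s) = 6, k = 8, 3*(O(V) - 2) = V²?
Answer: 3/27532 ≈ 0.00010896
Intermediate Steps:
q(U) = -U²/2 (q(U) = -U*(U + U)/4 = -U*2*U/4 = -U²/2)
O(V) = 2 + V²/3
n(F, y) = 70/3 + y (n(F, y) = y + (2 + (-½*4²)²/3) = y + (2 + (-½*16)²/3) = y + (2 + (⅓)*(-8)²) = y + (2 + (⅓)*64) = y + (2 + 64/3) = y + 70/3 = 70/3 + y)
1/(n(27, v(k, -3) + 25) + 9123) = 1/((70/3 + (6 + 25)) + 9123) = 1/((70/3 + 31) + 9123) = 1/(163/3 + 9123) = 1/(27532/3) = 3/27532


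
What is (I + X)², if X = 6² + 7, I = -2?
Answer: 1681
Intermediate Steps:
X = 43 (X = 36 + 7 = 43)
(I + X)² = (-2 + 43)² = 41² = 1681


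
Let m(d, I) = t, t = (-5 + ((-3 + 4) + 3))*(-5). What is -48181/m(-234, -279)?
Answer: -48181/5 ≈ -9636.2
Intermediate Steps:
t = 5 (t = (-5 + (1 + 3))*(-5) = (-5 + 4)*(-5) = -1*(-5) = 5)
m(d, I) = 5
-48181/m(-234, -279) = -48181/5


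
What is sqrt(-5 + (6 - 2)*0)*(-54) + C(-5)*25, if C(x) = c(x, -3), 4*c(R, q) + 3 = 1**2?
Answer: -25/2 - 54*I*sqrt(5) ≈ -12.5 - 120.75*I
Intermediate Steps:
c(R, q) = -1/2 (c(R, q) = -3/4 + (1/4)*1**2 = -3/4 + (1/4)*1 = -3/4 + 1/4 = -1/2)
C(x) = -1/2
sqrt(-5 + (6 - 2)*0)*(-54) + C(-5)*25 = sqrt(-5 + (6 - 2)*0)*(-54) - 1/2*25 = sqrt(-5 + 4*0)*(-54) - 25/2 = sqrt(-5 + 0)*(-54) - 25/2 = sqrt(-5)*(-54) - 25/2 = (I*sqrt(5))*(-54) - 25/2 = -54*I*sqrt(5) - 25/2 = -25/2 - 54*I*sqrt(5)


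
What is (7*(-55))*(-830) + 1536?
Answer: 321086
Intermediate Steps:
(7*(-55))*(-830) + 1536 = -385*(-830) + 1536 = 319550 + 1536 = 321086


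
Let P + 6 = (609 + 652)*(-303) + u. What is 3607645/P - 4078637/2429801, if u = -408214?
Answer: -11989218485656/1920279019703 ≈ -6.2435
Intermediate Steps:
P = -790303 (P = -6 + ((609 + 652)*(-303) - 408214) = -6 + (1261*(-303) - 408214) = -6 + (-382083 - 408214) = -6 - 790297 = -790303)
3607645/P - 4078637/2429801 = 3607645/(-790303) - 4078637/2429801 = 3607645*(-1/790303) - 4078637*1/2429801 = -3607645/790303 - 4078637/2429801 = -11989218485656/1920279019703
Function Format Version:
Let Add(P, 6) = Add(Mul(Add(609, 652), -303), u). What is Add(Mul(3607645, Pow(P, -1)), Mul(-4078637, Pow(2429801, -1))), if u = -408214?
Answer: Rational(-11989218485656, 1920279019703) ≈ -6.2435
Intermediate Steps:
P = -790303 (P = Add(-6, Add(Mul(Add(609, 652), -303), -408214)) = Add(-6, Add(Mul(1261, -303), -408214)) = Add(-6, Add(-382083, -408214)) = Add(-6, -790297) = -790303)
Add(Mul(3607645, Pow(P, -1)), Mul(-4078637, Pow(2429801, -1))) = Add(Mul(3607645, Pow(-790303, -1)), Mul(-4078637, Pow(2429801, -1))) = Add(Mul(3607645, Rational(-1, 790303)), Mul(-4078637, Rational(1, 2429801))) = Add(Rational(-3607645, 790303), Rational(-4078637, 2429801)) = Rational(-11989218485656, 1920279019703)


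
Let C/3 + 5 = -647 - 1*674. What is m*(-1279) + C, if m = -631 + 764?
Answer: -174085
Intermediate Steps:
m = 133
C = -3978 (C = -15 + 3*(-647 - 1*674) = -15 + 3*(-647 - 674) = -15 + 3*(-1321) = -15 - 3963 = -3978)
m*(-1279) + C = 133*(-1279) - 3978 = -170107 - 3978 = -174085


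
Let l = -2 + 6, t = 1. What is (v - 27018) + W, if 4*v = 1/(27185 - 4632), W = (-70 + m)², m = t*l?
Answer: -2044384343/90212 ≈ -22662.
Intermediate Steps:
l = 4
m = 4 (m = 1*4 = 4)
W = 4356 (W = (-70 + 4)² = (-66)² = 4356)
v = 1/90212 (v = 1/(4*(27185 - 4632)) = (¼)/22553 = (¼)*(1/22553) = 1/90212 ≈ 1.1085e-5)
(v - 27018) + W = (1/90212 - 27018) + 4356 = -2437347815/90212 + 4356 = -2044384343/90212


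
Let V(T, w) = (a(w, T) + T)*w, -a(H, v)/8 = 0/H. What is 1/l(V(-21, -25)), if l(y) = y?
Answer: 1/525 ≈ 0.0019048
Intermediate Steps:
a(H, v) = 0 (a(H, v) = -0/H = -8*0 = 0)
V(T, w) = T*w (V(T, w) = (0 + T)*w = T*w)
1/l(V(-21, -25)) = 1/(-21*(-25)) = 1/525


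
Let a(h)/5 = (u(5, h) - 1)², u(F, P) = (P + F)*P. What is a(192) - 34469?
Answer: 7152862176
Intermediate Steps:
u(F, P) = P*(F + P) (u(F, P) = (F + P)*P = P*(F + P))
a(h) = 5*(-1 + h*(5 + h))² (a(h) = 5*(h*(5 + h) - 1)² = 5*(-1 + h*(5 + h))²)
a(192) - 34469 = 5*(-1 + 192*(5 + 192))² - 34469 = 5*(-1 + 192*197)² - 34469 = 5*(-1 + 37824)² - 34469 = 5*37823² - 34469 = 5*1430579329 - 34469 = 7152896645 - 34469 = 7152862176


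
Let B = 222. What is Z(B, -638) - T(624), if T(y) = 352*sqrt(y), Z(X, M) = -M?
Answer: 638 - 1408*sqrt(39) ≈ -8155.0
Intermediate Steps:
Z(B, -638) - T(624) = -1*(-638) - 352*sqrt(624) = 638 - 352*4*sqrt(39) = 638 - 1408*sqrt(39)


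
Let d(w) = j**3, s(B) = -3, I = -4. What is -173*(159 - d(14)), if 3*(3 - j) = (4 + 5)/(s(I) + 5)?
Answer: -215385/8 ≈ -26923.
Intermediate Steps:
j = 3/2 (j = 3 - (4 + 5)/(3*(-3 + 5)) = 3 - 3/2 = 3/2 ≈ 1.5000)
d(w) = 27/8 (d(w) = (3/2)**3 = 27/8)
-173*(159 - d(14)) = -173*(159 - 1*27/8) = -173*(159 - 27/8) = -173*1245/8 = -215385/8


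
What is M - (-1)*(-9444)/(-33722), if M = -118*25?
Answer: -49735228/16861 ≈ -2949.7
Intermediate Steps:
M = -2950
M - (-1)*(-9444)/(-33722) = -2950 - (-1)*(-9444)/(-33722) = -2950 - 1*9444*(-1/33722) = -2950 - 9444*(-1/33722) = -2950 + 4722/16861 = -49735228/16861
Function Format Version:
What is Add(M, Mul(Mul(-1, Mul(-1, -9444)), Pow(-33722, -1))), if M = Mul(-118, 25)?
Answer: Rational(-49735228, 16861) ≈ -2949.7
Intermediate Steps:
M = -2950
Add(M, Mul(Mul(-1, Mul(-1, -9444)), Pow(-33722, -1))) = Add(-2950, Mul(Mul(-1, Mul(-1, -9444)), Pow(-33722, -1))) = Add(-2950, Mul(Mul(-1, 9444), Rational(-1, 33722))) = Add(-2950, Mul(-9444, Rational(-1, 33722))) = Add(-2950, Rational(4722, 16861)) = Rational(-49735228, 16861)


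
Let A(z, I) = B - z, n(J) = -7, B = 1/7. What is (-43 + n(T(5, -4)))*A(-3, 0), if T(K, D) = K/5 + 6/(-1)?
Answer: -1100/7 ≈ -157.14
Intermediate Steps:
B = ⅐ ≈ 0.14286
T(K, D) = -6 + K/5 (T(K, D) = K*(⅕) + 6*(-1) = K/5 - 6 = -6 + K/5)
A(z, I) = ⅐ - z
(-43 + n(T(5, -4)))*A(-3, 0) = (-43 - 7)*(⅐ - 1*(-3)) = -50*(⅐ + 3) = -50*22/7 = -1100/7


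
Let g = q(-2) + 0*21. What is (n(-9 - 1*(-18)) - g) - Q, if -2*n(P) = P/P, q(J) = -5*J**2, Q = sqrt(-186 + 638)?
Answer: 39/2 - 2*sqrt(113) ≈ -1.7603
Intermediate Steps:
Q = 2*sqrt(113) (Q = sqrt(452) = 2*sqrt(113) ≈ 21.260)
g = -20 (g = -5*(-2)**2 + 0*21 = -5*4 + 0 = -20 + 0 = -20)
n(P) = -1/2 (n(P) = -P/(2*P) = -1/2*1 = -1/2)
(n(-9 - 1*(-18)) - g) - Q = (-1/2 - 1*(-20)) - 2*sqrt(113) = (-1/2 + 20) - 2*sqrt(113) = 39/2 - 2*sqrt(113)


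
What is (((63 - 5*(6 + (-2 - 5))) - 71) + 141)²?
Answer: 19044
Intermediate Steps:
(((63 - 5*(6 + (-2 - 5))) - 71) + 141)² = (((63 - 5*(6 - 7)) - 71) + 141)² = (((63 - 5*(-1)) - 71) + 141)² = (((63 + 5) - 71) + 141)² = ((68 - 71) + 141)² = (-3 + 141)² = 138² = 19044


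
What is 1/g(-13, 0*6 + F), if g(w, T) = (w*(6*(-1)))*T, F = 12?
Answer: 1/936 ≈ 0.0010684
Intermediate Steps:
g(w, T) = -6*T*w (g(w, T) = (w*(-6))*T = (-6*w)*T = -6*T*w)
1/g(-13, 0*6 + F) = 1/(-6*(0*6 + 12)*(-13)) = 1/(-6*(0 + 12)*(-13)) = 1/(-6*12*(-13)) = 1/936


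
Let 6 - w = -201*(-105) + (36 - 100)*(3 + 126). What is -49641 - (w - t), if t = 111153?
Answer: 74355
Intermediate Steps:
w = -12843 (w = 6 - (-201*(-105) + (36 - 100)*(3 + 126)) = 6 - (21105 - 64*129) = 6 - (21105 - 8256) = 6 - 1*12849 = 6 - 12849 = -12843)
-49641 - (w - t) = -49641 - (-12843 - 1*111153) = -49641 - (-12843 - 111153) = -49641 - 1*(-123996) = -49641 + 123996 = 74355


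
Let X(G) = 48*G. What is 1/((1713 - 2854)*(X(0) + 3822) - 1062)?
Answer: -1/4361964 ≈ -2.2925e-7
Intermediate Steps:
1/((1713 - 2854)*(X(0) + 3822) - 1062) = 1/((1713 - 2854)*(48*0 + 3822) - 1062) = 1/(-1141*(0 + 3822) - 1062) = 1/(-1141*3822 - 1062) = 1/(-4360902 - 1062) = 1/(-4361964) = -1/4361964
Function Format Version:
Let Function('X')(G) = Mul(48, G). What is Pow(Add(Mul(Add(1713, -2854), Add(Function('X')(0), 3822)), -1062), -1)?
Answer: Rational(-1, 4361964) ≈ -2.2925e-7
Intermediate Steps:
Pow(Add(Mul(Add(1713, -2854), Add(Function('X')(0), 3822)), -1062), -1) = Pow(Add(Mul(Add(1713, -2854), Add(Mul(48, 0), 3822)), -1062), -1) = Pow(Add(Mul(-1141, Add(0, 3822)), -1062), -1) = Pow(Add(Mul(-1141, 3822), -1062), -1) = Pow(Add(-4360902, -1062), -1) = Pow(-4361964, -1) = Rational(-1, 4361964)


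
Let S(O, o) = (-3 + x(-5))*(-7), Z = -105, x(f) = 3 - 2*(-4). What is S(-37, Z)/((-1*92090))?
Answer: 28/46045 ≈ 0.00060810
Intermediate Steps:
x(f) = 11 (x(f) = 3 + 8 = 11)
S(O, o) = -56 (S(O, o) = (-3 + 11)*(-7) = 8*(-7) = -56)
S(-37, Z)/((-1*92090)) = -56/((-1*92090)) = -56/(-92090) = -56*(-1/92090) = 28/46045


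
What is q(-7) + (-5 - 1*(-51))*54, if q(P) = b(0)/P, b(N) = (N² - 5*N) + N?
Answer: 2484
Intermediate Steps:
b(N) = N² - 4*N
q(P) = 0 (q(P) = (0*(-4 + 0))/P = (0*(-4))/P = 0/P = 0)
q(-7) + (-5 - 1*(-51))*54 = 0 + (-5 - 1*(-51))*54 = 0 + (-5 + 51)*54 = 0 + 46*54 = 0 + 2484 = 2484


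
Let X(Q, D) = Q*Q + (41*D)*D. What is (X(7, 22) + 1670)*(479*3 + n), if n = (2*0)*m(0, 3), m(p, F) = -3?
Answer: 30986031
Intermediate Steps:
X(Q, D) = Q² + 41*D²
n = 0 (n = (2*0)*(-3) = 0*(-3) = 0)
(X(7, 22) + 1670)*(479*3 + n) = ((7² + 41*22²) + 1670)*(479*3 + 0) = ((49 + 41*484) + 1670)*(1437 + 0) = ((49 + 19844) + 1670)*1437 = (19893 + 1670)*1437 = 21563*1437 = 30986031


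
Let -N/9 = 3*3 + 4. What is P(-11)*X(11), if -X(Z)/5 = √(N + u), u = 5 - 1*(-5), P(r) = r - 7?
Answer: 90*I*√107 ≈ 930.97*I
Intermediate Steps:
P(r) = -7 + r
u = 10 (u = 5 + 5 = 10)
N = -117 (N = -9*(3*3 + 4) = -9*(9 + 4) = -9*13 = -117)
X(Z) = -5*I*√107 (X(Z) = -5*√(-117 + 10) = -5*I*√107)
P(-11)*X(11) = (-7 - 11)*(-5*I*√107) = -(-90)*I*√107 = 90*I*√107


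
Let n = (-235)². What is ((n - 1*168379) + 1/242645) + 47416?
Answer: -15950997009/242645 ≈ -65738.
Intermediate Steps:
n = 55225
((n - 1*168379) + 1/242645) + 47416 = ((55225 - 1*168379) + 1/242645) + 47416 = ((55225 - 168379) + 1/242645) + 47416 = (-113154 + 1/242645) + 47416 = -27456252329/242645 + 47416 = -15950997009/242645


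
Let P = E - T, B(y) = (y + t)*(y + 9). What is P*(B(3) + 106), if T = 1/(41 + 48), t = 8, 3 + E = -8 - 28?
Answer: -826336/89 ≈ -9284.7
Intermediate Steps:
E = -39 (E = -3 + (-8 - 28) = -3 - 36 = -39)
T = 1/89 ≈ 0.011236
B(y) = (8 + y)*(9 + y) (B(y) = (y + 8)*(y + 9) = (8 + y)*(9 + y))
P = -3472/89 (P = -39 - 1*1/89 = -39 - 1/89 = -3472/89 ≈ -39.011)
P*(B(3) + 106) = -3472*((72 + 3² + 17*3) + 106)/89 = -3472*((72 + 9 + 51) + 106)/89 = -3472*(132 + 106)/89 = -3472/89*238 = -826336/89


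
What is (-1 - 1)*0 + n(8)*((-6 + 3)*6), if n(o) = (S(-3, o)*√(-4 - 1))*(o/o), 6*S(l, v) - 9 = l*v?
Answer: 45*I*√5 ≈ 100.62*I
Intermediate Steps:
S(l, v) = 3/2 + l*v/6 (S(l, v) = 3/2 + (l*v)/6 = 3/2 + l*v/6)
n(o) = I*√5*(3/2 - o/2) (n(o) = ((3/2 + (⅙)*(-3)*o)*√(-4 - 1))*(o/o) = ((3/2 - o/2)*√(-5))*1 = ((3/2 - o/2)*(I*√5))*1 = (I*√5*(3/2 - o/2))*1 = I*√5*(3/2 - o/2))
(-1 - 1)*0 + n(8)*((-6 + 3)*6) = (-1 - 1)*0 + (I*√5*(3 - 1*8)/2)*((-6 + 3)*6) = -2*0 + (I*√5*(3 - 8)/2)*(-3*6) = 0 + ((½)*I*√5*(-5))*(-18) = 0 - 5*I*√5/2*(-18) = 0 + 45*I*√5 = 45*I*√5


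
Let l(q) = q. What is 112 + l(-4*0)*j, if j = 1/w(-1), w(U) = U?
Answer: 112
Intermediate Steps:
j = -1 (j = 1/(-1) = -1)
112 + l(-4*0)*j = 112 - 4*0*(-1) = 112 + 0*(-1) = 112 + 0 = 112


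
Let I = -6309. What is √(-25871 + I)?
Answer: 2*I*√8045 ≈ 179.39*I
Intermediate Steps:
√(-25871 + I) = √(-25871 - 6309) = √(-32180) = 2*I*√8045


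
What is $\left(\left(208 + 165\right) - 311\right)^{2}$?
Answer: $3844$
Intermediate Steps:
$\left(\left(208 + 165\right) - 311\right)^{2} = \left(373 - 311\right)^{2} = 62^{2} = 3844$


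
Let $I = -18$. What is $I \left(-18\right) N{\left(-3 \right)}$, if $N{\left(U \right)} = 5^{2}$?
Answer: $8100$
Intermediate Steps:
$N{\left(U \right)} = 25$
$I \left(-18\right) N{\left(-3 \right)} = \left(-18\right) \left(-18\right) 25 = 324 \cdot 25 = 8100$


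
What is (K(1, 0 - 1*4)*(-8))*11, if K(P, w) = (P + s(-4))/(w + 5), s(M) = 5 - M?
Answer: -880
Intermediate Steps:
K(P, w) = (9 + P)/(5 + w) (K(P, w) = (P + (5 - 1*(-4)))/(w + 5) = (P + (5 + 4))/(5 + w) = (P + 9)/(5 + w) = (9 + P)/(5 + w))
(K(1, 0 - 1*4)*(-8))*11 = (((9 + 1)/(5 + (0 - 1*4)))*(-8))*11 = ((10/(5 + (0 - 4)))*(-8))*11 = ((10/(5 - 4))*(-8))*11 = ((10/1)*(-8))*11 = ((1*10)*(-8))*11 = (10*(-8))*11 = -80*11 = -880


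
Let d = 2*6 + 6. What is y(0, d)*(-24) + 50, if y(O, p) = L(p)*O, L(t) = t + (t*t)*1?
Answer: 50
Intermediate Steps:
d = 18 (d = 12 + 6 = 18)
L(t) = t + t**2 (L(t) = t + t**2*1 = t + t**2)
y(O, p) = O*p*(1 + p) (y(O, p) = (p*(1 + p))*O = O*p*(1 + p))
y(0, d)*(-24) + 50 = (0*18*(1 + 18))*(-24) + 50 = (0*18*19)*(-24) + 50 = 0*(-24) + 50 = 0 + 50 = 50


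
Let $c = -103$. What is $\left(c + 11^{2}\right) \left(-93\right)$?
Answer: $-1674$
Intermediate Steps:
$\left(c + 11^{2}\right) \left(-93\right) = \left(-103 + 11^{2}\right) \left(-93\right) = \left(-103 + 121\right) \left(-93\right) = 18 \left(-93\right) = -1674$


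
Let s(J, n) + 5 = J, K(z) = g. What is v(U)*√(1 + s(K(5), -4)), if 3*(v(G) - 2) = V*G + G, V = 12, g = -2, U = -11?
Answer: -137*I*√6/3 ≈ -111.86*I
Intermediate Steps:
K(z) = -2
s(J, n) = -5 + J
v(G) = 2 + 13*G/3 (v(G) = 2 + (12*G + G)/3 = 2 + (13*G)/3 = 2 + 13*G/3)
v(U)*√(1 + s(K(5), -4)) = (2 + (13/3)*(-11))*√(1 + (-5 - 2)) = (2 - 143/3)*√(1 - 7) = -137*I*√6/3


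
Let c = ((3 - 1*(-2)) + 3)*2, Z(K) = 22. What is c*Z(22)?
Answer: 352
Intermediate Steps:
c = 16 (c = ((3 + 2) + 3)*2 = (5 + 3)*2 = 8*2 = 16)
c*Z(22) = 16*22 = 352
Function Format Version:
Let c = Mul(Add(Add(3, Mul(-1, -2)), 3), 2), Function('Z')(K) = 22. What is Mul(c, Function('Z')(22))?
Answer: 352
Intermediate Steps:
c = 16 (c = Mul(Add(Add(3, 2), 3), 2) = Mul(Add(5, 3), 2) = Mul(8, 2) = 16)
Mul(c, Function('Z')(22)) = Mul(16, 22) = 352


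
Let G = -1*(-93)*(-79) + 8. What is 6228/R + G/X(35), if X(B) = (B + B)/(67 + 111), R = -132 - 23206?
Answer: -1088851627/58345 ≈ -18662.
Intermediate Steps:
R = -23338
G = -7339 (G = 93*(-79) + 8 = -7347 + 8 = -7339)
X(B) = B/89 (X(B) = (2*B)/178 = (2*B)*(1/178) = B/89)
6228/R + G/X(35) = 6228/(-23338) - 7339/((1/89)*35) = 6228*(-1/23338) - 7339/35/89 = -3114/11669 - 7339*89/35 = -3114/11669 - 653171/35 = -1088851627/58345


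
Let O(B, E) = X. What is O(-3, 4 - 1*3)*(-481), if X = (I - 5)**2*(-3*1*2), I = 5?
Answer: 0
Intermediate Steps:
X = 0 (X = (5 - 5)**2*(-3*1*2) = 0**2*(-3*2) = 0*(-6) = 0)
O(B, E) = 0
O(-3, 4 - 1*3)*(-481) = 0*(-481) = 0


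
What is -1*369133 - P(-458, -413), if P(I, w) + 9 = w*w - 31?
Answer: -539662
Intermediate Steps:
P(I, w) = -40 + w² (P(I, w) = -9 + (w*w - 31) = -9 + (w² - 31) = -9 + (-31 + w²) = -40 + w²)
-1*369133 - P(-458, -413) = -1*369133 - (-40 + (-413)²) = -369133 - (-40 + 170569) = -369133 - 1*170529 = -369133 - 170529 = -539662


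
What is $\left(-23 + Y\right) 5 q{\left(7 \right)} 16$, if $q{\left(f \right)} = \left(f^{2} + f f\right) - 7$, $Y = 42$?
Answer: $138320$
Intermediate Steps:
$q{\left(f \right)} = -7 + 2 f^{2}$ ($q{\left(f \right)} = \left(f^{2} + f^{2}\right) - 7 = 2 f^{2} - 7 = -7 + 2 f^{2}$)
$\left(-23 + Y\right) 5 q{\left(7 \right)} 16 = \left(-23 + 42\right) 5 \left(-7 + 2 \cdot 7^{2}\right) 16 = 19 \cdot 5 \left(-7 + 2 \cdot 49\right) 16 = 19 \cdot 5 \left(-7 + 98\right) 16 = 19 \cdot 5 \cdot 91 \cdot 16 = 19 \cdot 455 \cdot 16 = 8645 \cdot 16 = 138320$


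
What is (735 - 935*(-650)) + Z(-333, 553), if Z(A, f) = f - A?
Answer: 609371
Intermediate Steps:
(735 - 935*(-650)) + Z(-333, 553) = (735 - 935*(-650)) + (553 - 1*(-333)) = (735 + 607750) + (553 + 333) = 608485 + 886 = 609371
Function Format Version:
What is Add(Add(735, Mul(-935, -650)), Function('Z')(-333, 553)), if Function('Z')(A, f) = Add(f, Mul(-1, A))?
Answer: 609371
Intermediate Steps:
Add(Add(735, Mul(-935, -650)), Function('Z')(-333, 553)) = Add(Add(735, Mul(-935, -650)), Add(553, Mul(-1, -333))) = Add(Add(735, 607750), Add(553, 333)) = Add(608485, 886) = 609371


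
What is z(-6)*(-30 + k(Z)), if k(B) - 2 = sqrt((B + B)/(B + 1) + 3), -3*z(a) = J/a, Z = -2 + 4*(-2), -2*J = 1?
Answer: 7/9 - sqrt(47)/108 ≈ 0.71430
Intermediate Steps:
J = -1/2 (J = -1/2*1 = -1/2 ≈ -0.50000)
Z = -10 (Z = -2 - 8 = -10)
z(a) = 1/(6*a) (z(a) = -(-1)/(6*a) = 1/(6*a))
k(B) = 2 + sqrt(3 + 2*B/(1 + B)) (k(B) = 2 + sqrt((B + B)/(B + 1) + 3) = 2 + sqrt((2*B)/(1 + B) + 3) = 2 + sqrt(2*B/(1 + B) + 3) = 2 + sqrt(3 + 2*B/(1 + B)))
z(-6)*(-30 + k(Z)) = ((1/6)/(-6))*(-30 + (2 + sqrt((3 + 5*(-10))/(1 - 10)))) = ((1/6)*(-1/6))*(-30 + (2 + sqrt((3 - 50)/(-9)))) = -(-30 + (2 + sqrt(-1/9*(-47))))/36 = -(-30 + (2 + sqrt(47/9)))/36 = -(-30 + (2 + sqrt(47)/3))/36 = -(-28 + sqrt(47)/3)/36 = 7/9 - sqrt(47)/108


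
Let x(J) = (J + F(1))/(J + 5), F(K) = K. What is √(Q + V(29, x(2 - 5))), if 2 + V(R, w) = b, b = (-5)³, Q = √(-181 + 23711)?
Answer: √(-127 + √23530) ≈ 5.1376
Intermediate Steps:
Q = √23530 ≈ 153.40
b = -125
x(J) = (1 + J)/(5 + J) (x(J) = (J + 1)/(J + 5) = (1 + J)/(5 + J))
V(R, w) = -127 (V(R, w) = -2 - 125 = -127)
√(Q + V(29, x(2 - 5))) = √(√23530 - 127) = √(-127 + √23530)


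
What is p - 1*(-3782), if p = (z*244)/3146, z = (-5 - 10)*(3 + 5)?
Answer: 5934446/1573 ≈ 3772.7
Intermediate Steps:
z = -120 (z = -15*8 = -120)
p = -14640/1573 (p = -120*244/3146 = -29280*1/3146 = -14640/1573 ≈ -9.3071)
p - 1*(-3782) = -14640/1573 - 1*(-3782) = -14640/1573 + 3782 = 5934446/1573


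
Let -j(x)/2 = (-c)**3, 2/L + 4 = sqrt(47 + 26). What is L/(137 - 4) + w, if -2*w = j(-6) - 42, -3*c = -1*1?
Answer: 1430354/68229 + 2*sqrt(73)/7581 ≈ 20.966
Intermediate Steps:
c = 1/3 (c = -(-1)/3 = -1/3*(-1) = 1/3 ≈ 0.33333)
L = 2/(-4 + sqrt(73)) (L = 2/(-4 + sqrt(47 + 26)) = 2/(-4 + sqrt(73)) ≈ 0.44014)
j(x) = 2/27 (j(x) = -2*(-1*1/3)**3 = -2*(-1/3)**3 = -2*(-1/27) = 2/27)
w = 566/27 (w = -(2/27 - 42)/2 = -1/2*(-1132/27) = 566/27 ≈ 20.963)
L/(137 - 4) + w = (8/57 + 2*sqrt(73)/57)/(137 - 4) + 566/27 = (8/57 + 2*sqrt(73)/57)/133 + 566/27 = (8/57 + 2*sqrt(73)/57)*(1/133) + 566/27 = (8/7581 + 2*sqrt(73)/7581) + 566/27 = 1430354/68229 + 2*sqrt(73)/7581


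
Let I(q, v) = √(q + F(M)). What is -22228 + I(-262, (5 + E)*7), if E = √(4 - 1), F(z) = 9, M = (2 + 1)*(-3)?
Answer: -22228 + I*√253 ≈ -22228.0 + 15.906*I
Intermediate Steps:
M = -9 (M = 3*(-3) = -9)
E = √3 ≈ 1.7320
I(q, v) = √(9 + q) (I(q, v) = √(q + 9) = √(9 + q))
-22228 + I(-262, (5 + E)*7) = -22228 + √(9 - 262) = -22228 + √(-253) = -22228 + I*√253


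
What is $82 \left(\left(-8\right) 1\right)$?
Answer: $-656$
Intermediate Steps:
$82 \left(\left(-8\right) 1\right) = 82 \left(-8\right) = -656$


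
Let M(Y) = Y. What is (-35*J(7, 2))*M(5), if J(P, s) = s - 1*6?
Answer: 700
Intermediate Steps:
J(P, s) = -6 + s (J(P, s) = s - 6 = -6 + s)
(-35*J(7, 2))*M(5) = -35*(-6 + 2)*5 = -35*(-4)*5 = 140*5 = 700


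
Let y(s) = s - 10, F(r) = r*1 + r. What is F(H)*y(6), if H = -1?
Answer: 8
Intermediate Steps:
F(r) = 2*r (F(r) = r + r = 2*r)
y(s) = -10 + s
F(H)*y(6) = (2*(-1))*(-10 + 6) = -2*(-4) = 8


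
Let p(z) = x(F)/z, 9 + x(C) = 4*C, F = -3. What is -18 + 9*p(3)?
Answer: -81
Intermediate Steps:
x(C) = -9 + 4*C
p(z) = -21/z (p(z) = (-9 + 4*(-3))/z = (-9 - 12)/z = -21/z)
-18 + 9*p(3) = -18 + 9*(-21/3) = -18 + 9*(-21*⅓) = -18 + 9*(-7) = -18 - 63 = -81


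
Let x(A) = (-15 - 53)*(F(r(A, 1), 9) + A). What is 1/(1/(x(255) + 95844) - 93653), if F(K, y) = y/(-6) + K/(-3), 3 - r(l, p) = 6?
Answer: -78538/7355319313 ≈ -1.0678e-5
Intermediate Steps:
r(l, p) = -3 (r(l, p) = 3 - 1*6 = 3 - 6 = -3)
F(K, y) = -K/3 - y/6 (F(K, y) = y*(-⅙) + K*(-⅓) = -y/6 - K/3 = -K/3 - y/6)
x(A) = 34 - 68*A (x(A) = (-15 - 53)*((-⅓*(-3) - ⅙*9) + A) = -68*((1 - 3/2) + A) = -68*(-½ + A) = 34 - 68*A)
1/(1/(x(255) + 95844) - 93653) = 1/(1/((34 - 68*255) + 95844) - 93653) = 1/(1/((34 - 17340) + 95844) - 93653) = 1/(1/(-17306 + 95844) - 93653) = 1/(1/78538 - 93653) = 1/(-7355319313/78538) = -78538/7355319313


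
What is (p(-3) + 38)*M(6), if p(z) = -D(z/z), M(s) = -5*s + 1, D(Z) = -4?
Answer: -1218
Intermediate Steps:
M(s) = 1 - 5*s
p(z) = 4 (p(z) = -1*(-4) = 4)
(p(-3) + 38)*M(6) = (4 + 38)*(1 - 5*6) = 42*(1 - 30) = 42*(-29) = -1218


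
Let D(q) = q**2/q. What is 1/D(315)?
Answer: 1/315 ≈ 0.0031746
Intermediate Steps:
D(q) = q
1/D(315) = 1/315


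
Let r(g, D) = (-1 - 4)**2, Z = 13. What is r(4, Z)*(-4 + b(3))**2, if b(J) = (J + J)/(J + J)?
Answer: 225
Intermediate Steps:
r(g, D) = 25 (r(g, D) = (-5)**2 = 25)
b(J) = 1 (b(J) = (2*J)/((2*J)) = (2*J)*(1/(2*J)) = 1)
r(4, Z)*(-4 + b(3))**2 = 25*(-4 + 1)**2 = 25*(-3)**2 = 25*9 = 225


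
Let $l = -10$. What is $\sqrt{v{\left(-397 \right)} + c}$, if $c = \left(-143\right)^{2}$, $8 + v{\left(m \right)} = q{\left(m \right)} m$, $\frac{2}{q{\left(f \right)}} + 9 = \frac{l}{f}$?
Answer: $\frac{3 \sqrt{28957887007}}{3563} \approx 143.28$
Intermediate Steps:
$q{\left(f \right)} = \frac{2}{-9 - \frac{10}{f}}$
$v{\left(m \right)} = -8 - \frac{2 m^{2}}{10 + 9 m}$ ($v{\left(m \right)} = -8 + - \frac{2 m}{10 + 9 m} m = -8 - \frac{2 m^{2}}{10 + 9 m}$)
$c = 20449$
$\sqrt{v{\left(-397 \right)} + c} = \sqrt{\frac{2 \left(-40 - \left(-397\right)^{2} - -14292\right)}{10 + 9 \left(-397\right)} + 20449} = \sqrt{\frac{2 \left(-40 - 157609 + 14292\right)}{10 - 3573} + 20449} = \sqrt{\frac{2 \left(-40 - 157609 + 14292\right)}{-3563} + 20449} = \sqrt{2 \left(- \frac{1}{3563}\right) \left(-143357\right) + 20449} = \sqrt{\frac{286714}{3563} + 20449} = \sqrt{\frac{73146501}{3563}} = \frac{3 \sqrt{28957887007}}{3563}$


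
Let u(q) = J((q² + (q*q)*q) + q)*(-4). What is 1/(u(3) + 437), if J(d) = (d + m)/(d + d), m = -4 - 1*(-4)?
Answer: 1/435 ≈ 0.0022989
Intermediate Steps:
m = 0 (m = -4 + 4 = 0)
J(d) = ½ (J(d) = (d + 0)/(d + d) = d/((2*d)) = d*(1/(2*d)) = ½)
u(q) = -2 (u(q) = (½)*(-4) = -2)
1/(u(3) + 437) = 1/(-2 + 437) = 1/435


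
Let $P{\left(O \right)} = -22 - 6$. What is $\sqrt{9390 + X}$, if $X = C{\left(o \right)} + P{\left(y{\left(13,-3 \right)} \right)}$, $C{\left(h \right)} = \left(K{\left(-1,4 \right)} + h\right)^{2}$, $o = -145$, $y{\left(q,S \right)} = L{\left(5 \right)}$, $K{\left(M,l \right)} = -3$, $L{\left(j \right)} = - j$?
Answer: $9 \sqrt{386} \approx 176.82$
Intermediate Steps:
$y{\left(q,S \right)} = -5$ ($y{\left(q,S \right)} = \left(-1\right) 5 = -5$)
$P{\left(O \right)} = -28$ ($P{\left(O \right)} = -22 - 6 = -28$)
$C{\left(h \right)} = \left(-3 + h\right)^{2}$
$X = 21876$ ($X = \left(-3 - 145\right)^{2} - 28 = \left(-148\right)^{2} - 28 = 21904 - 28 = 21876$)
$\sqrt{9390 + X} = \sqrt{9390 + 21876} = \sqrt{31266} = 9 \sqrt{386}$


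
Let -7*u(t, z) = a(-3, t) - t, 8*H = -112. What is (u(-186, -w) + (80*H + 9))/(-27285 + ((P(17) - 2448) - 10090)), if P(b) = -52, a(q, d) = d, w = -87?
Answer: 101/3625 ≈ 0.027862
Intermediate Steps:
H = -14 (H = (1/8)*(-112) = -14)
u(t, z) = 0 (u(t, z) = -(t - t)/7 = -1/7*0 = 0)
(u(-186, -w) + (80*H + 9))/(-27285 + ((P(17) - 2448) - 10090)) = (0 + (80*(-14) + 9))/(-27285 + ((-52 - 2448) - 10090)) = (0 + (-1120 + 9))/(-27285 + (-2500 - 10090)) = (0 - 1111)/(-27285 - 12590) = -1111/(-39875) = -1111*(-1/39875) = 101/3625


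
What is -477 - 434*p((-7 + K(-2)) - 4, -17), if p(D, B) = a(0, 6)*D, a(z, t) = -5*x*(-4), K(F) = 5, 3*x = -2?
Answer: -35197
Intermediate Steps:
x = -2/3 (x = (1/3)*(-2) = -2/3 ≈ -0.66667)
a(z, t) = -40/3 (a(z, t) = -5*(-2/3)*(-4) = (10/3)*(-4) = -40/3)
p(D, B) = -40*D/3
-477 - 434*p((-7 + K(-2)) - 4, -17) = -477 - (-17360)*((-7 + 5) - 4)/3 = -477 - (-17360)*(-2 - 4)/3 = -477 - (-17360)*(-6)/3 = -477 - 434*80 = -477 - 34720 = -35197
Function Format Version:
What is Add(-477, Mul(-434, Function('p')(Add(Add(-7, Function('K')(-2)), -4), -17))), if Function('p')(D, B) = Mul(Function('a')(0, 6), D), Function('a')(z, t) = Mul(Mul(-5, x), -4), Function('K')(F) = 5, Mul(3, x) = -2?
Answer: -35197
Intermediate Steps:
x = Rational(-2, 3) (x = Mul(Rational(1, 3), -2) = Rational(-2, 3) ≈ -0.66667)
Function('a')(z, t) = Rational(-40, 3) (Function('a')(z, t) = Mul(Mul(-5, Rational(-2, 3)), -4) = Mul(Rational(10, 3), -4) = Rational(-40, 3))
Function('p')(D, B) = Mul(Rational(-40, 3), D)
Add(-477, Mul(-434, Function('p')(Add(Add(-7, Function('K')(-2)), -4), -17))) = Add(-477, Mul(-434, Mul(Rational(-40, 3), Add(Add(-7, 5), -4)))) = Add(-477, Mul(-434, Mul(Rational(-40, 3), Add(-2, -4)))) = Add(-477, Mul(-434, Mul(Rational(-40, 3), -6))) = Add(-477, Mul(-434, 80)) = Add(-477, -34720) = -35197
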